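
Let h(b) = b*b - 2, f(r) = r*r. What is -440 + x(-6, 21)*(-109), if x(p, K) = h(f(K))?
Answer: -21198651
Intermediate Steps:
f(r) = r²
h(b) = -2 + b² (h(b) = b² - 2 = -2 + b²)
x(p, K) = -2 + K⁴ (x(p, K) = -2 + (K²)² = -2 + K⁴)
-440 + x(-6, 21)*(-109) = -440 + (-2 + 21⁴)*(-109) = -440 + (-2 + 194481)*(-109) = -440 + 194479*(-109) = -440 - 21198211 = -21198651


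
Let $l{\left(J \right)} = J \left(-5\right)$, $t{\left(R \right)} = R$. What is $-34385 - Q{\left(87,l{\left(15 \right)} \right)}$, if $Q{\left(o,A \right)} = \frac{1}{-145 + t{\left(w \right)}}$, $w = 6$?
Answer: $- \frac{4779514}{139} \approx -34385.0$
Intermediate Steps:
$l{\left(J \right)} = - 5 J$
$Q{\left(o,A \right)} = - \frac{1}{139}$ ($Q{\left(o,A \right)} = \frac{1}{-145 + 6} = \frac{1}{-139} = - \frac{1}{139}$)
$-34385 - Q{\left(87,l{\left(15 \right)} \right)} = -34385 - - \frac{1}{139} = -34385 + \frac{1}{139} = - \frac{4779514}{139}$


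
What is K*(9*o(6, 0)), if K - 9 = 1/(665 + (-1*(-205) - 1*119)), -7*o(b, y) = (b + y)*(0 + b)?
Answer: -2190240/5257 ≈ -416.63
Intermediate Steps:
o(b, y) = -b*(b + y)/7 (o(b, y) = -(b + y)*(0 + b)/7 = -(b + y)*b/7 = -b*(b + y)/7)
K = 6760/751 (K = 9 + 1/(665 + (-1*(-205) - 1*119)) = 9 + 1/(665 + (205 - 119)) = 9 + 1/(665 + 86) = 9 + 1/751 = 6760/751 ≈ 9.0013)
K*(9*o(6, 0)) = 6760*(9*(-1/7*6*(6 + 0)))/751 = 6760*(9*(-1/7*6*6))/751 = 6760*(9*(-36/7))/751 = (6760/751)*(-324/7) = -2190240/5257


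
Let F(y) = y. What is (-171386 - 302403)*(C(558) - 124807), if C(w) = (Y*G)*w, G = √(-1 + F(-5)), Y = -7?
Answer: 59132183723 + 1850619834*I*√6 ≈ 5.9132e+10 + 4.5331e+9*I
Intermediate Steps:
G = I*√6 (G = √(-1 - 5) = √(-6) = I*√6 ≈ 2.4495*I)
C(w) = -7*I*w*√6 (C(w) = (-7*I*√6)*w = -7*I*w*√6)
(-171386 - 302403)*(C(558) - 124807) = (-171386 - 302403)*(-7*I*558*√6 - 124807) = -473789*(-3906*I*√6 - 124807) = -473789*(-124807 - 3906*I*√6) = 59132183723 + 1850619834*I*√6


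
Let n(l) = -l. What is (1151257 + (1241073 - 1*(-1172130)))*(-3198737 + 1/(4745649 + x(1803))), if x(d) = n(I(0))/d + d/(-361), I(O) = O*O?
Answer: -9766627906814819030830/856588743 ≈ -1.1402e+13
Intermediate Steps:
I(O) = O**2
x(d) = -d/361 (x(d) = (-1*0**2)/d + d/(-361) = (-1*0)/d + d*(-1/361) = 0/d - d/361 = 0 - d/361 = -d/361)
(1151257 + (1241073 - 1*(-1172130)))*(-3198737 + 1/(4745649 + x(1803))) = (1151257 + (1241073 - 1*(-1172130)))*(-3198737 + 1/(4745649 - 1/361*1803)) = (1151257 + (1241073 + 1172130))*(-3198737 + 1/(4745649 - 1803/361)) = (1151257 + 2413203)*(-3198737 + 1/(1713177486/361)) = 3564460*(-3198737 + 361/1713177486) = 3564460*(-5480004212034821/1713177486) = -9766627906814819030830/856588743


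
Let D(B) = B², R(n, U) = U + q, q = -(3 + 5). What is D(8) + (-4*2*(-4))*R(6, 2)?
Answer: -128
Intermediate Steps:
q = -8 (q = -1*8 = -8)
R(n, U) = -8 + U (R(n, U) = U - 8 = -8 + U)
D(8) + (-4*2*(-4))*R(6, 2) = 8² + (-4*2*(-4))*(-8 + 2) = 64 - 8*(-4)*(-6) = 64 + 32*(-6) = 64 - 192 = -128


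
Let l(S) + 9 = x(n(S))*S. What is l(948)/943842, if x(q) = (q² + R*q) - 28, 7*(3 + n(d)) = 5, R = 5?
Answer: -529763/15416086 ≈ -0.034364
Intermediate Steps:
n(d) = -16/7 (n(d) = -3 + (⅐)*5 = -3 + 5/7 = -16/7)
x(q) = -28 + q² + 5*q (x(q) = (q² + 5*q) - 28 = -28 + q² + 5*q)
l(S) = -9 - 1676*S/49 (l(S) = -9 + (-28 + (-16/7)² + 5*(-16/7))*S = -9 + (-28 + 256/49 - 80/7)*S = -9 - 1676*S/49)
l(948)/943842 = (-9 - 1676/49*948)/943842 = (-9 - 1588848/49)*(1/943842) = -1589289/49*1/943842 = -529763/15416086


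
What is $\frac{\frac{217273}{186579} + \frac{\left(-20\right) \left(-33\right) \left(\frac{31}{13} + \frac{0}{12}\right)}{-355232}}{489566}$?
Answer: $\frac{249888196007}{105455552598251856} \approx 2.3696 \cdot 10^{-6}$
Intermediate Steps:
$\frac{\frac{217273}{186579} + \frac{\left(-20\right) \left(-33\right) \left(\frac{31}{13} + \frac{0}{12}\right)}{-355232}}{489566} = \left(217273 \cdot \frac{1}{186579} + 660 \left(31 \cdot \frac{1}{13} + 0 \cdot \frac{1}{12}\right) \left(- \frac{1}{355232}\right)\right) \frac{1}{489566} = \left(\frac{217273}{186579} + 660 \left(\frac{31}{13} + 0\right) \left(- \frac{1}{355232}\right)\right) \frac{1}{489566} = \left(\frac{217273}{186579} + 660 \cdot \frac{31}{13} \left(- \frac{1}{355232}\right)\right) \frac{1}{489566} = \left(\frac{217273}{186579} + \frac{20460}{13} \left(- \frac{1}{355232}\right)\right) \frac{1}{489566} = \left(\frac{217273}{186579} - \frac{5115}{1154504}\right) \frac{1}{489566} = \frac{249888196007}{215406201816} \cdot \frac{1}{489566} = \frac{249888196007}{105455552598251856}$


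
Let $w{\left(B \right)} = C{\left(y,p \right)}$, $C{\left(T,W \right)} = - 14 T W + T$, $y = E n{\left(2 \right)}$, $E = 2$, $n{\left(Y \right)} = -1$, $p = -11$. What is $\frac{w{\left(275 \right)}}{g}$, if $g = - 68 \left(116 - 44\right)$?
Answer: $\frac{155}{2448} \approx 0.063317$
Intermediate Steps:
$g = -4896$ ($g = \left(-68\right) 72 = -4896$)
$y = -2$ ($y = 2 \left(-1\right) = -2$)
$C{\left(T,W \right)} = T - 14 T W$ ($C{\left(T,W \right)} = - 14 T W + T = T - 14 T W$)
$w{\left(B \right)} = -310$ ($w{\left(B \right)} = - 2 \left(1 - -154\right) = - 2 \left(1 + 154\right) = \left(-2\right) 155 = -310$)
$\frac{w{\left(275 \right)}}{g} = - \frac{310}{-4896} = \left(-310\right) \left(- \frac{1}{4896}\right) = \frac{155}{2448}$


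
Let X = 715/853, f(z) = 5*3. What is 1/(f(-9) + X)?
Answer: 853/13510 ≈ 0.063138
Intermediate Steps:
f(z) = 15
X = 715/853 (X = 715*(1/853) = 715/853 ≈ 0.83822)
1/(f(-9) + X) = 1/(15 + 715/853) = 1/(13510/853) = 853/13510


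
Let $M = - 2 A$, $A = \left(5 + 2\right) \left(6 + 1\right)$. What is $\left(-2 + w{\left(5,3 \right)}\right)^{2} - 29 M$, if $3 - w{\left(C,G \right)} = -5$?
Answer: $2878$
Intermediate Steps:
$A = 49$ ($A = 7 \cdot 7 = 49$)
$w{\left(C,G \right)} = 8$ ($w{\left(C,G \right)} = 3 - -5 = 3 + 5 = 8$)
$M = -98$ ($M = \left(-2\right) 49 = -98$)
$\left(-2 + w{\left(5,3 \right)}\right)^{2} - 29 M = \left(-2 + 8\right)^{2} - -2842 = 6^{2} + 2842 = 36 + 2842 = 2878$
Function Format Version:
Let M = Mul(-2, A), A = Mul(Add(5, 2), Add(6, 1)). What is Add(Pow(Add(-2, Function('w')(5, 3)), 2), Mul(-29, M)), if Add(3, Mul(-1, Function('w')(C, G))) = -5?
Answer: 2878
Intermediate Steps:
A = 49 (A = Mul(7, 7) = 49)
Function('w')(C, G) = 8 (Function('w')(C, G) = Add(3, Mul(-1, -5)) = Add(3, 5) = 8)
M = -98 (M = Mul(-2, 49) = -98)
Add(Pow(Add(-2, Function('w')(5, 3)), 2), Mul(-29, M)) = Add(Pow(Add(-2, 8), 2), Mul(-29, -98)) = Add(Pow(6, 2), 2842) = Add(36, 2842) = 2878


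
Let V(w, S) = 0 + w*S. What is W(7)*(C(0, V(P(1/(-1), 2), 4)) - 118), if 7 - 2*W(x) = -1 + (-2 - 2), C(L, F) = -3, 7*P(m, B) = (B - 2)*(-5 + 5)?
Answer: -726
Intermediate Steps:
P(m, B) = 0 (P(m, B) = ((B - 2)*(-5 + 5))/7 = ((-2 + B)*0)/7 = (⅐)*0 = 0)
V(w, S) = S*w (V(w, S) = 0 + S*w = S*w)
W(x) = 6 (W(x) = 7/2 - (-1 + (-2 - 2))/2 = 7/2 - (-1 - 4)/2 = 7/2 - ½*(-5) = 7/2 + 5/2 = 6)
W(7)*(C(0, V(P(1/(-1), 2), 4)) - 118) = 6*(-3 - 118) = 6*(-121) = -726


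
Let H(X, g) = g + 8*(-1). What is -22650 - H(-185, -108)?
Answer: -22534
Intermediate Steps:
H(X, g) = -8 + g (H(X, g) = g - 8 = -8 + g)
-22650 - H(-185, -108) = -22650 - (-8 - 108) = -22650 - 1*(-116) = -22650 + 116 = -22534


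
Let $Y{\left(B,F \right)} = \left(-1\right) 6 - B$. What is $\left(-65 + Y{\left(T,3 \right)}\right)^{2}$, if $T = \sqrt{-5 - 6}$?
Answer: $\left(71 + i \sqrt{11}\right)^{2} \approx 5030.0 + 470.96 i$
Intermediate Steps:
$T = i \sqrt{11}$ ($T = \sqrt{-11} = i \sqrt{11} \approx 3.3166 i$)
$Y{\left(B,F \right)} = -6 - B$
$\left(-65 + Y{\left(T,3 \right)}\right)^{2} = \left(-65 - \left(6 + i \sqrt{11}\right)\right)^{2} = \left(-71 - i \sqrt{11}\right)^{2}$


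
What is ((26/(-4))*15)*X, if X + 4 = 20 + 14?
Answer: -2925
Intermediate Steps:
X = 30 (X = -4 + (20 + 14) = -4 + 34 = 30)
((26/(-4))*15)*X = ((26/(-4))*15)*30 = ((26*(-¼))*15)*30 = -13/2*15*30 = -195/2*30 = -2925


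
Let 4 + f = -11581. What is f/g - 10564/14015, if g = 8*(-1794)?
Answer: 10749247/201143280 ≈ 0.053441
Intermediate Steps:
f = -11585 (f = -4 - 11581 = -11585)
g = -14352
f/g - 10564/14015 = -11585/(-14352) - 10564/14015 = -11585*(-1/14352) - 10564*1/14015 = 11585/14352 - 10564/14015 = 10749247/201143280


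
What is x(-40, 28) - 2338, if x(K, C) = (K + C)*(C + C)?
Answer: -3010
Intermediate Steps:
x(K, C) = 2*C*(C + K) (x(K, C) = (C + K)*(2*C) = 2*C*(C + K))
x(-40, 28) - 2338 = 2*28*(28 - 40) - 2338 = 2*28*(-12) - 2338 = -672 - 2338 = -3010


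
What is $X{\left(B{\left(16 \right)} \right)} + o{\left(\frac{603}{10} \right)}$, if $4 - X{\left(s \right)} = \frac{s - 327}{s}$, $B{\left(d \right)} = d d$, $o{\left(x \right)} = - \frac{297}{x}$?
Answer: $- \frac{11115}{17152} \approx -0.64803$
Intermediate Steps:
$B{\left(d \right)} = d^{2}$
$X{\left(s \right)} = 4 - \frac{-327 + s}{s}$ ($X{\left(s \right)} = 4 - \frac{s - 327}{s} = 4 - \frac{-327 + s}{s}$)
$X{\left(B{\left(16 \right)} \right)} + o{\left(\frac{603}{10} \right)} = \left(3 + \frac{327}{16^{2}}\right) - \frac{297}{603 \cdot \frac{1}{10}} = \left(3 + \frac{327}{256}\right) - \frac{297}{603 \cdot \frac{1}{10}} = \left(3 + 327 \cdot \frac{1}{256}\right) - \frac{297}{\frac{603}{10}} = \left(3 + \frac{327}{256}\right) - \frac{330}{67} = \frac{1095}{256} - \frac{330}{67} = - \frac{11115}{17152}$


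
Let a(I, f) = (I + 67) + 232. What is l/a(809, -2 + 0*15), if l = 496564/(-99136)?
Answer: -124141/27460672 ≈ -0.0045207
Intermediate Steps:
a(I, f) = 299 + I (a(I, f) = (67 + I) + 232 = 299 + I)
l = -124141/24784 (l = 496564*(-1/99136) = -124141/24784 ≈ -5.0089)
l/a(809, -2 + 0*15) = -124141/(24784*(299 + 809)) = -124141/24784/1108 = -124141/24784*1/1108 = -124141/27460672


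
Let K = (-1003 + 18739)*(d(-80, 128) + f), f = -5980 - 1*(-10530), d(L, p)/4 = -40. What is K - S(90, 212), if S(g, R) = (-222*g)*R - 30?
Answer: 82096830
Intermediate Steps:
d(L, p) = -160 (d(L, p) = 4*(-40) = -160)
f = 4550 (f = -5980 + 10530 = 4550)
S(g, R) = -30 - 222*R*g (S(g, R) = -222*R*g - 30 = -30 - 222*R*g)
K = 77861040 (K = (-1003 + 18739)*(-160 + 4550) = 17736*4390 = 77861040)
K - S(90, 212) = 77861040 - (-30 - 222*212*90) = 77861040 - (-30 - 4235760) = 77861040 - 1*(-4235790) = 77861040 + 4235790 = 82096830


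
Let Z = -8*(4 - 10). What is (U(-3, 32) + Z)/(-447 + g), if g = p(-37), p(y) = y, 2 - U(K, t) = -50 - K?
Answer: -97/484 ≈ -0.20041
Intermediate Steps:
U(K, t) = 52 + K (U(K, t) = 2 - (-50 - K) = 2 + (50 + K) = 52 + K)
Z = 48 (Z = -8*(-6) = 48)
g = -37
(U(-3, 32) + Z)/(-447 + g) = ((52 - 3) + 48)/(-447 - 37) = (49 + 48)/(-484) = 97*(-1/484) = -97/484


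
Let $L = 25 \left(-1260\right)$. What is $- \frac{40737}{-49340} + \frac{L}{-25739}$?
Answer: $\frac{371819949}{181423180} \approx 2.0495$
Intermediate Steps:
$L = -31500$
$- \frac{40737}{-49340} + \frac{L}{-25739} = - \frac{40737}{-49340} - \frac{31500}{-25739} = \left(-40737\right) \left(- \frac{1}{49340}\right) - - \frac{4500}{3677} = \frac{40737}{49340} + \frac{4500}{3677} = \frac{371819949}{181423180}$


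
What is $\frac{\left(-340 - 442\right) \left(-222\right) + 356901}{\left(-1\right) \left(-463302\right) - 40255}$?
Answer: $\frac{530505}{423047} \approx 1.254$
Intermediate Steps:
$\frac{\left(-340 - 442\right) \left(-222\right) + 356901}{\left(-1\right) \left(-463302\right) - 40255} = \frac{\left(-340 - 442\right) \left(-222\right) + 356901}{463302 - 40255} = \frac{\left(-782\right) \left(-222\right) + 356901}{423047} = \left(173604 + 356901\right) \frac{1}{423047} = 530505 \cdot \frac{1}{423047} = \frac{530505}{423047}$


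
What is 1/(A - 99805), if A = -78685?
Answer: -1/178490 ≈ -5.6026e-6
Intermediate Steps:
1/(A - 99805) = 1/(-78685 - 99805) = 1/(-178490) = -1/178490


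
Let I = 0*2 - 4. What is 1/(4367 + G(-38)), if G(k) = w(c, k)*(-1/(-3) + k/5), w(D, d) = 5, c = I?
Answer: 3/12992 ≈ 0.00023091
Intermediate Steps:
I = -4 (I = 0 - 4 = -4)
c = -4
G(k) = 5/3 + k (G(k) = 5*(-1/(-3) + k/5) = 5*(-1*(-⅓) + k*(⅕)) = 5*(⅓ + k/5) = 5/3 + k)
1/(4367 + G(-38)) = 1/(4367 + (5/3 - 38)) = 1/(4367 - 109/3) = 1/(12992/3) = 3/12992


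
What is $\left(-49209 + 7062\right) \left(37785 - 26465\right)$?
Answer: $-477104040$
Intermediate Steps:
$\left(-49209 + 7062\right) \left(37785 - 26465\right) = \left(-42147\right) 11320 = -477104040$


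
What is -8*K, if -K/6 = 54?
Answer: 2592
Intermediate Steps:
K = -324 (K = -6*54 = -324)
-8*K = -8*(-324) = 2592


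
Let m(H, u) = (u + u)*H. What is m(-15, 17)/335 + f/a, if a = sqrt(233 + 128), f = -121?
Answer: -10045/1273 ≈ -7.8908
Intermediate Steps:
m(H, u) = 2*H*u (m(H, u) = (2*u)*H = 2*H*u)
a = 19 (a = sqrt(361) = 19)
m(-15, 17)/335 + f/a = (2*(-15)*17)/335 - 121/19 = -510*1/335 - 121*1/19 = -102/67 - 121/19 = -10045/1273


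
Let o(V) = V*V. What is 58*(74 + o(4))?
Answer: 5220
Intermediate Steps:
o(V) = V²
58*(74 + o(4)) = 58*(74 + 4²) = 58*(74 + 16) = 58*90 = 5220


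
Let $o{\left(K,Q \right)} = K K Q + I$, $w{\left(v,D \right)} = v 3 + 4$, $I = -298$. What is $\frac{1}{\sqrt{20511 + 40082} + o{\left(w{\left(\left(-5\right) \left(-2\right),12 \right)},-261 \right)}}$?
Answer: $- \frac{302014}{91212395603} - \frac{\sqrt{60593}}{91212395603} \approx -3.3138 \cdot 10^{-6}$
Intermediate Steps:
$w{\left(v,D \right)} = 4 + 3 v$ ($w{\left(v,D \right)} = 3 v + 4 = 4 + 3 v$)
$o{\left(K,Q \right)} = -298 + Q K^{2}$ ($o{\left(K,Q \right)} = K K Q - 298 = K^{2} Q - 298 = Q K^{2} - 298 = -298 + Q K^{2}$)
$\frac{1}{\sqrt{20511 + 40082} + o{\left(w{\left(\left(-5\right) \left(-2\right),12 \right)},-261 \right)}} = \frac{1}{\sqrt{20511 + 40082} - \left(298 + 261 \left(4 + 3 \left(\left(-5\right) \left(-2\right)\right)\right)^{2}\right)} = \frac{1}{\sqrt{60593} - \left(298 + 261 \left(4 + 3 \cdot 10\right)^{2}\right)} = \frac{1}{\sqrt{60593} - \left(298 + 261 \left(4 + 30\right)^{2}\right)} = \frac{1}{\sqrt{60593} - \left(298 + 261 \cdot 34^{2}\right)} = \frac{1}{\sqrt{60593} - 302014} = \frac{1}{-302014 + \sqrt{60593}}$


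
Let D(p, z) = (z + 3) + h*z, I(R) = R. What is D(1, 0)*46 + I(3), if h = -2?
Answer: 141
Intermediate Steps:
D(p, z) = 3 - z (D(p, z) = (z + 3) - 2*z = (3 + z) - 2*z = 3 - z)
D(1, 0)*46 + I(3) = (3 - 1*0)*46 + 3 = (3 + 0)*46 + 3 = 3*46 + 3 = 138 + 3 = 141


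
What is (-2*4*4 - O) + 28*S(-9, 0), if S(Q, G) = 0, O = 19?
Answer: -51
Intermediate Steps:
(-2*4*4 - O) + 28*S(-9, 0) = (-2*4*4 - 1*19) + 28*0 = (-8*4 - 19) + 0 = (-32 - 19) + 0 = -51 + 0 = -51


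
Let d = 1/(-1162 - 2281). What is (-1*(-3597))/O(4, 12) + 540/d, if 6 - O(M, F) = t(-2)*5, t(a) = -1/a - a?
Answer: -24177054/13 ≈ -1.8598e+6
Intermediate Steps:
t(a) = -a - 1/a
d = -1/3443 (d = 1/(-3443) = -1/3443 ≈ -0.00029044)
O(M, F) = -13/2 (O(M, F) = 6 - (-1*(-2) - 1/(-2))*5 = 6 - (2 - 1*(-½))*5 = 6 - (2 + ½)*5 = 6 - 5*5/2 = 6 - 1*25/2 = 6 - 25/2 = -13/2)
(-1*(-3597))/O(4, 12) + 540/d = (-1*(-3597))/(-13/2) + 540/(-1/3443) = 3597*(-2/13) + 540*(-3443) = -7194/13 - 1859220 = -24177054/13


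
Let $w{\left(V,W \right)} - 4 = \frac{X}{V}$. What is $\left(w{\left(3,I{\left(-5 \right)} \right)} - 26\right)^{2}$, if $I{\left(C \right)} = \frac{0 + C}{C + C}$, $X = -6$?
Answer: $576$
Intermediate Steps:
$I{\left(C \right)} = \frac{1}{2}$ ($I{\left(C \right)} = \frac{C}{2 C} = C \frac{1}{2 C} = \frac{1}{2}$)
$w{\left(V,W \right)} = 4 - \frac{6}{V}$
$\left(w{\left(3,I{\left(-5 \right)} \right)} - 26\right)^{2} = \left(\left(4 - \frac{6}{3}\right) - 26\right)^{2} = \left(\left(4 - 2\right) - 26\right)^{2} = \left(2 - 26\right)^{2} = \left(-24\right)^{2} = 576$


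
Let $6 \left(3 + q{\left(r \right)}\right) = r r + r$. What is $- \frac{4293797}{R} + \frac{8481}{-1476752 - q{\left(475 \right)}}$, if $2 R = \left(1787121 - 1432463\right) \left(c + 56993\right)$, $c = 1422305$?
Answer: $- \frac{608525246345665}{108346248378092134} \approx -0.0056165$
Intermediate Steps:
$q{\left(r \right)} = -3 + \frac{r}{6} + \frac{r^{2}}{6}$ ($q{\left(r \right)} = -3 + \frac{r r + r}{6} = -3 + \frac{r^{2} + r}{6} = -3 + \frac{r + r^{2}}{6} = -3 + \left(\frac{r}{6} + \frac{r^{2}}{6}\right) = -3 + \frac{r}{6} + \frac{r^{2}}{6}$)
$R = 262322435042$ ($R = \frac{\left(1787121 - 1432463\right) \left(1422305 + 56993\right)}{2} = \frac{354658 \cdot 1479298}{2} = \frac{1}{2} \cdot 524644870084 = 262322435042$)
$- \frac{4293797}{R} + \frac{8481}{-1476752 - q{\left(475 \right)}} = - \frac{4293797}{262322435042} + \frac{8481}{-1476752 - \left(-3 + \frac{1}{6} \cdot 475 + \frac{475^{2}}{6}\right)} = \left(-4293797\right) \frac{1}{262322435042} + \frac{8481}{-1476752 - \left(-3 + \frac{475}{6} + \frac{1}{6} \cdot 225625\right)} = - \frac{4293797}{262322435042} + \frac{8481}{-1476752 - \left(-3 + \frac{475}{6} + \frac{225625}{6}\right)} = - \frac{4293797}{262322435042} + \frac{8481}{-1476752 - \frac{113041}{3}} = - \frac{4293797}{262322435042} + \frac{8481}{- \frac{4543297}{3}} = - \frac{4293797}{262322435042} + 8481 \left(- \frac{3}{4543297}\right) = - \frac{4293797}{262322435042} - \frac{2313}{413027} = - \frac{608525246345665}{108346248378092134}$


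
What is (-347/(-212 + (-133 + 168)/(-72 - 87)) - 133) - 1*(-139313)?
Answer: 4696405913/33743 ≈ 1.3918e+5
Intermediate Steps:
(-347/(-212 + (-133 + 168)/(-72 - 87)) - 133) - 1*(-139313) = (-347/(-212 + 35/(-159)) - 133) + 139313 = (-347/(-212 + 35*(-1/159)) - 133) + 139313 = (-347/(-212 - 35/159) - 133) + 139313 = (-347/(-33743/159) - 133) + 139313 = (-347*(-159/33743) - 133) + 139313 = (55173/33743 - 133) + 139313 = -4432646/33743 + 139313 = 4696405913/33743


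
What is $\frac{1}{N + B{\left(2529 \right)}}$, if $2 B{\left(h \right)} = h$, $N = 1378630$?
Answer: $\frac{2}{2759789} \approx 7.2469 \cdot 10^{-7}$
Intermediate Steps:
$B{\left(h \right)} = \frac{h}{2}$
$\frac{1}{N + B{\left(2529 \right)}} = \frac{1}{1378630 + \frac{1}{2} \cdot 2529} = \frac{1}{1378630 + \frac{2529}{2}} = \frac{1}{\frac{2759789}{2}} = \frac{2}{2759789}$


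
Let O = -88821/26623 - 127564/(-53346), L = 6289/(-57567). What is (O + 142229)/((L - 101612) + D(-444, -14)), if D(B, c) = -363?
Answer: -969028332908128408/694776920818336801 ≈ -1.3947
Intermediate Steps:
L = -6289/57567 (L = 6289*(-1/57567) = -6289/57567 ≈ -0.10925)
O = -671054347/710115279 (O = -88821*1/26623 - 127564*(-1/53346) = -88821/26623 + 63782/26673 = -671054347/710115279 ≈ -0.94499)
(O + 142229)/((L - 101612) + D(-444, -14)) = (-671054347/710115279 + 142229)/((-6289/57567 - 101612) - 363) = 100998314962544/(710115279*(-5849504293/57567 - 363)) = 100998314962544/(710115279*(-5870401114/57567)) = (100998314962544/710115279)*(-57567/5870401114) = -969028332908128408/694776920818336801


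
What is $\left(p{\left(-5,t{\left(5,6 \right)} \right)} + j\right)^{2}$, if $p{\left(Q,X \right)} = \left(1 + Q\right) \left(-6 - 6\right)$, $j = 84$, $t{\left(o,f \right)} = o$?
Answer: $17424$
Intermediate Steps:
$p{\left(Q,X \right)} = -12 - 12 Q$ ($p{\left(Q,X \right)} = \left(1 + Q\right) \left(-12\right) = -12 - 12 Q$)
$\left(p{\left(-5,t{\left(5,6 \right)} \right)} + j\right)^{2} = \left(\left(-12 - -60\right) + 84\right)^{2} = \left(\left(-12 + 60\right) + 84\right)^{2} = \left(48 + 84\right)^{2} = 132^{2} = 17424$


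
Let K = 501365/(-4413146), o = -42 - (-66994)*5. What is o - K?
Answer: 1478086664853/4413146 ≈ 3.3493e+5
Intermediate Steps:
o = 334928 (o = -42 - 779*(-430) = -42 + 334970 = 334928)
K = -501365/4413146 (K = 501365*(-1/4413146) = -501365/4413146 ≈ -0.11361)
o - K = 334928 - 1*(-501365/4413146) = 334928 + 501365/4413146 = 1478086664853/4413146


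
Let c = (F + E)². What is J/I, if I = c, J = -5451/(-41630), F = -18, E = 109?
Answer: 237/14988610 ≈ 1.5812e-5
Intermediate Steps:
J = 237/1810 (J = -5451*(-1/41630) = 237/1810 ≈ 0.13094)
c = 8281 (c = (-18 + 109)² = 91² = 8281)
I = 8281
J/I = (237/1810)/8281 = (237/1810)*(1/8281) = 237/14988610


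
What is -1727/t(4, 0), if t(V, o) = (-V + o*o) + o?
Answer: 1727/4 ≈ 431.75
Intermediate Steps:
t(V, o) = o + o**2 - V (t(V, o) = (-V + o**2) + o = (o**2 - V) + o = o + o**2 - V)
-1727/t(4, 0) = -1727/(0 + 0**2 - 1*4) = -1727/(0 + 0 - 4) = -1727/(-4) = -1/4*(-1727) = 1727/4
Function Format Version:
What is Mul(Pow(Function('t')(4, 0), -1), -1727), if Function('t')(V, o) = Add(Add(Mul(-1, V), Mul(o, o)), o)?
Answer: Rational(1727, 4) ≈ 431.75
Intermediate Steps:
Function('t')(V, o) = Add(o, Pow(o, 2), Mul(-1, V)) (Function('t')(V, o) = Add(Add(Mul(-1, V), Pow(o, 2)), o) = Add(Add(Pow(o, 2), Mul(-1, V)), o) = Add(o, Pow(o, 2), Mul(-1, V)))
Mul(Pow(Function('t')(4, 0), -1), -1727) = Mul(Pow(Add(0, Pow(0, 2), Mul(-1, 4)), -1), -1727) = Mul(Pow(Add(0, 0, -4), -1), -1727) = Mul(Pow(-4, -1), -1727) = Mul(Rational(-1, 4), -1727) = Rational(1727, 4)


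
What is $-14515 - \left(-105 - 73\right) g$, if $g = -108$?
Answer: $-33739$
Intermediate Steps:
$-14515 - \left(-105 - 73\right) g = -14515 - \left(-105 - 73\right) \left(-108\right) = -14515 - \left(-178\right) \left(-108\right) = -14515 - 19224 = -33739$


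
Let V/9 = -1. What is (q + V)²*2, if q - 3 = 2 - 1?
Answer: 50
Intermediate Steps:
q = 4 (q = 3 + (2 - 1) = 3 + 1 = 4)
V = -9 (V = 9*(-1) = -9)
(q + V)²*2 = (4 - 9)²*2 = (-5)²*2 = 25*2 = 50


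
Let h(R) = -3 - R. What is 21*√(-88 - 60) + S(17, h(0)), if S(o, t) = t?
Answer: -3 + 42*I*√37 ≈ -3.0 + 255.48*I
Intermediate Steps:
21*√(-88 - 60) + S(17, h(0)) = 21*√(-88 - 60) + (-3 - 1*0) = 21*√(-148) + (-3 + 0) = 21*(2*I*√37) - 3 = 42*I*√37 - 3 = -3 + 42*I*√37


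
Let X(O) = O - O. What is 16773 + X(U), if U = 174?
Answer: 16773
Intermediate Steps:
X(O) = 0
16773 + X(U) = 16773 + 0 = 16773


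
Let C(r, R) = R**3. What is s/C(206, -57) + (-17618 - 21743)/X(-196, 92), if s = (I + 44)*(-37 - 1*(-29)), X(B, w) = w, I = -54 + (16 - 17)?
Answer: -7289389769/17037756 ≈ -427.84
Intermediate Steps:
I = -55 (I = -54 - 1 = -55)
s = 88 (s = (-55 + 44)*(-37 - 1*(-29)) = -11*(-37 + 29) = -11*(-8) = 88)
s/C(206, -57) + (-17618 - 21743)/X(-196, 92) = 88/((-57)**3) + (-17618 - 21743)/92 = 88/(-185193) - 39361*1/92 = 88*(-1/185193) - 39361/92 = -88/185193 - 39361/92 = -7289389769/17037756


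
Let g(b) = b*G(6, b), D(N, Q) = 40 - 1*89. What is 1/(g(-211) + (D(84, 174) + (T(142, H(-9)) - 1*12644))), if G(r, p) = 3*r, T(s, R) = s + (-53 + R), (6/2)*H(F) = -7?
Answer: -3/49213 ≈ -6.0959e-5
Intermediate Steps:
H(F) = -7/3 (H(F) = (⅓)*(-7) = -7/3)
D(N, Q) = -49 (D(N, Q) = 40 - 89 = -49)
T(s, R) = -53 + R + s
g(b) = 18*b (g(b) = b*(3*6) = b*18 = 18*b)
1/(g(-211) + (D(84, 174) + (T(142, H(-9)) - 1*12644))) = 1/(18*(-211) + (-49 + ((-53 - 7/3 + 142) - 1*12644))) = 1/(-3798 + (-49 + (260/3 - 12644))) = 1/(-3798 + (-49 - 37672/3)) = 1/(-3798 - 37819/3) = 1/(-49213/3) = -3/49213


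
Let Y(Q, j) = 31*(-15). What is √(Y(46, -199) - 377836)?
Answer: 17*I*√1309 ≈ 615.06*I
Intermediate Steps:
Y(Q, j) = -465
√(Y(46, -199) - 377836) = √(-465 - 377836) = √(-378301) = 17*I*√1309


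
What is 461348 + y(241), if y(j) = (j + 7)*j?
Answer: 521116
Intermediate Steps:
y(j) = j*(7 + j) (y(j) = (7 + j)*j = j*(7 + j))
461348 + y(241) = 461348 + 241*(7 + 241) = 461348 + 241*248 = 461348 + 59768 = 521116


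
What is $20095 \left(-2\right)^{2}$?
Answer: $80380$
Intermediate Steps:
$20095 \left(-2\right)^{2} = 20095 \cdot 4 = 80380$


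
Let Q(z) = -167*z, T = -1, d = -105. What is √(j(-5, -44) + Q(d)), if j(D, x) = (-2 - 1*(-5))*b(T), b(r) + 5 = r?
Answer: √17517 ≈ 132.35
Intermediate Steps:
b(r) = -5 + r
j(D, x) = -18 (j(D, x) = (-2 - 1*(-5))*(-5 - 1) = (-2 + 5)*(-6) = 3*(-6) = -18)
√(j(-5, -44) + Q(d)) = √(-18 - 167*(-105)) = √(-18 + 17535) = √17517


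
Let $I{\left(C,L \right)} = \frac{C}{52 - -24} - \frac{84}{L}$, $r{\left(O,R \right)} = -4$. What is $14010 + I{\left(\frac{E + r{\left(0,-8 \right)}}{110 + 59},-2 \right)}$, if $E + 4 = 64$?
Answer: $\frac{45120986}{3211} \approx 14052.0$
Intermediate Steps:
$E = 60$ ($E = -4 + 64 = 60$)
$I{\left(C,L \right)} = - \frac{84}{L} + \frac{C}{76}$ ($I{\left(C,L \right)} = \frac{C}{52 + 24} - \frac{84}{L} = \frac{C}{76} - \frac{84}{L} = - \frac{84}{L} + \frac{C}{76}$)
$14010 + I{\left(\frac{E + r{\left(0,-8 \right)}}{110 + 59},-2 \right)} = 14010 + \left(- \frac{84}{-2} + \frac{\left(60 - 4\right) \frac{1}{110 + 59}}{76}\right) = 14010 + \left(\left(-84\right) \left(- \frac{1}{2}\right) + \frac{56 \cdot \frac{1}{169}}{76}\right) = 14010 + \left(42 + \frac{56 \cdot \frac{1}{169}}{76}\right) = 14010 + \left(42 + \frac{1}{76} \cdot \frac{56}{169}\right) = 14010 + \left(42 + \frac{14}{3211}\right) = 14010 + \frac{134876}{3211} = \frac{45120986}{3211}$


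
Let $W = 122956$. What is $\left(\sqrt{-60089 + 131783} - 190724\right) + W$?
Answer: $-67768 + 3 \sqrt{7966} \approx -67500.0$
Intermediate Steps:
$\left(\sqrt{-60089 + 131783} - 190724\right) + W = \left(\sqrt{-60089 + 131783} - 190724\right) + 122956 = \left(\sqrt{71694} - 190724\right) + 122956 = \left(3 \sqrt{7966} - 190724\right) + 122956 = \left(-190724 + 3 \sqrt{7966}\right) + 122956 = -67768 + 3 \sqrt{7966}$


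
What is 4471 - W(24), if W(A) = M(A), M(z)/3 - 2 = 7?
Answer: 4444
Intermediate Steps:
M(z) = 27 (M(z) = 6 + 3*7 = 6 + 21 = 27)
W(A) = 27
4471 - W(24) = 4471 - 1*27 = 4471 - 27 = 4444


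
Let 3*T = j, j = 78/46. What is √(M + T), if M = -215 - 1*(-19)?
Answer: I*√103385/23 ≈ 13.98*I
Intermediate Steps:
M = -196 (M = -215 + 19 = -196)
j = 39/23 (j = 78*(1/46) = 39/23 ≈ 1.6957)
T = 13/23 (T = (⅓)*(39/23) = 13/23 ≈ 0.56522)
√(M + T) = √(-196 + 13/23) = √(-4495/23) = I*√103385/23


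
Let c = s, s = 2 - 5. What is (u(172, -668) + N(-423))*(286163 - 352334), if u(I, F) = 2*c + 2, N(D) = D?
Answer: 28255017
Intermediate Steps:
s = -3
c = -3
u(I, F) = -4 (u(I, F) = 2*(-3) + 2 = -6 + 2 = -4)
(u(172, -668) + N(-423))*(286163 - 352334) = (-4 - 423)*(286163 - 352334) = -427*(-66171) = 28255017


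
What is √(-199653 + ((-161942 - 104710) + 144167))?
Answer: I*√322138 ≈ 567.57*I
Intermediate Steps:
√(-199653 + ((-161942 - 104710) + 144167)) = √(-199653 + (-266652 + 144167)) = √(-199653 - 122485) = √(-322138) = I*√322138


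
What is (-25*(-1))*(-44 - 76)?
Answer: -3000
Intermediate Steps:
(-25*(-1))*(-44 - 76) = 25*(-120) = -3000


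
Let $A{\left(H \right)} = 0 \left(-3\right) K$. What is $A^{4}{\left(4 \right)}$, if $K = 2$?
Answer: $0$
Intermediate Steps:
$A{\left(H \right)} = 0$ ($A{\left(H \right)} = 0 \left(-3\right) 2 = 0 \cdot 2 = 0$)
$A^{4}{\left(4 \right)} = 0^{4} = 0$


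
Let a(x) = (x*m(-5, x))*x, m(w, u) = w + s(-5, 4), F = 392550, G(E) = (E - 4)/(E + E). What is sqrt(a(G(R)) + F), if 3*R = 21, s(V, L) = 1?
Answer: sqrt(19234941)/7 ≈ 626.54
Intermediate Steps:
R = 7 (R = (1/3)*21 = 7)
G(E) = (-4 + E)/(2*E) (G(E) = (-4 + E)/((2*E)) = (-4 + E)*(1/(2*E)) = (-4 + E)/(2*E))
m(w, u) = 1 + w (m(w, u) = w + 1 = 1 + w)
a(x) = -4*x**2 (a(x) = (x*(1 - 5))*x = (x*(-4))*x = (-4*x)*x = -4*x**2)
sqrt(a(G(R)) + F) = sqrt(-4*(-4 + 7)**2/196 + 392550) = sqrt(-4*((1/2)*(1/7)*3)**2 + 392550) = sqrt(-4*(3/14)**2 + 392550) = sqrt(-4*9/196 + 392550) = sqrt(-9/49 + 392550) = sqrt(19234941/49) = sqrt(19234941)/7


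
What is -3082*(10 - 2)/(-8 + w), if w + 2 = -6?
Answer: 1541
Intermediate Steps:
w = -8 (w = -2 - 6 = -8)
-3082*(10 - 2)/(-8 + w) = -3082*(10 - 2)/(-8 - 8) = -24656/(-16) = -24656*(-1)/16 = -3082*(-½) = 1541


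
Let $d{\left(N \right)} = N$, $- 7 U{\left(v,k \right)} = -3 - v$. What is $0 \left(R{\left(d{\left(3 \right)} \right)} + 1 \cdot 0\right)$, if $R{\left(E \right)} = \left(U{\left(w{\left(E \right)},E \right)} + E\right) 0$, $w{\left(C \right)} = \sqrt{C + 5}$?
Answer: $0$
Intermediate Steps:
$w{\left(C \right)} = \sqrt{5 + C}$
$U{\left(v,k \right)} = \frac{3}{7} + \frac{v}{7}$ ($U{\left(v,k \right)} = - \frac{-3 - v}{7} = \frac{3}{7} + \frac{v}{7}$)
$R{\left(E \right)} = 0$ ($R{\left(E \right)} = \left(\left(\frac{3}{7} + \frac{\sqrt{5 + E}}{7}\right) + E\right) 0 = \left(\frac{3}{7} + E + \frac{\sqrt{5 + E}}{7}\right) 0 = 0$)
$0 \left(R{\left(d{\left(3 \right)} \right)} + 1 \cdot 0\right) = 0 \left(0 + 1 \cdot 0\right) = 0 \left(0 + 0\right) = 0 \cdot 0 = 0$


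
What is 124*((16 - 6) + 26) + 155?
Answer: 4619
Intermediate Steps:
124*((16 - 6) + 26) + 155 = 124*(10 + 26) + 155 = 124*36 + 155 = 4464 + 155 = 4619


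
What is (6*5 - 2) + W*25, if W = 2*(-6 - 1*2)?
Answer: -372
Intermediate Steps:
W = -16 (W = 2*(-6 - 2) = 2*(-8) = -16)
(6*5 - 2) + W*25 = (6*5 - 2) - 16*25 = (30 - 2) - 400 = 28 - 400 = -372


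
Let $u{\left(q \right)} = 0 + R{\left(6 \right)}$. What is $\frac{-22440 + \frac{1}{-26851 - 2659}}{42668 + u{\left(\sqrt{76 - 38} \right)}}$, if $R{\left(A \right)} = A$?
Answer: $- \frac{662204401}{1259309740} \approx -0.52585$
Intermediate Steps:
$u{\left(q \right)} = 6$ ($u{\left(q \right)} = 0 + 6 = 6$)
$\frac{-22440 + \frac{1}{-26851 - 2659}}{42668 + u{\left(\sqrt{76 - 38} \right)}} = \frac{-22440 + \frac{1}{-26851 - 2659}}{42668 + 6} = \frac{-22440 + \frac{1}{-29510}}{42674} = \left(-22440 - \frac{1}{29510}\right) \frac{1}{42674} = \left(- \frac{662204401}{29510}\right) \frac{1}{42674} = - \frac{662204401}{1259309740}$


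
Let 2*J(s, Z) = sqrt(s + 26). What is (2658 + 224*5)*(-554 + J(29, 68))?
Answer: -2093012 + 1889*sqrt(55) ≈ -2.0790e+6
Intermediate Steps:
J(s, Z) = sqrt(26 + s)/2 (J(s, Z) = sqrt(s + 26)/2 = sqrt(26 + s)/2)
(2658 + 224*5)*(-554 + J(29, 68)) = (2658 + 224*5)*(-554 + sqrt(26 + 29)/2) = (2658 + 1120)*(-554 + sqrt(55)/2) = 3778*(-554 + sqrt(55)/2) = -2093012 + 1889*sqrt(55)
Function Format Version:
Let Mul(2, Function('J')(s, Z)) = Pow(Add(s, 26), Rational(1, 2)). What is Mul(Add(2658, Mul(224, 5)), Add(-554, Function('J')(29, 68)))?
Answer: Add(-2093012, Mul(1889, Pow(55, Rational(1, 2)))) ≈ -2.0790e+6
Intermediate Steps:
Function('J')(s, Z) = Mul(Rational(1, 2), Pow(Add(26, s), Rational(1, 2))) (Function('J')(s, Z) = Mul(Rational(1, 2), Pow(Add(s, 26), Rational(1, 2))) = Mul(Rational(1, 2), Pow(Add(26, s), Rational(1, 2))))
Mul(Add(2658, Mul(224, 5)), Add(-554, Function('J')(29, 68))) = Mul(Add(2658, Mul(224, 5)), Add(-554, Mul(Rational(1, 2), Pow(Add(26, 29), Rational(1, 2))))) = Mul(Add(2658, 1120), Add(-554, Mul(Rational(1, 2), Pow(55, Rational(1, 2))))) = Mul(3778, Add(-554, Mul(Rational(1, 2), Pow(55, Rational(1, 2))))) = Add(-2093012, Mul(1889, Pow(55, Rational(1, 2))))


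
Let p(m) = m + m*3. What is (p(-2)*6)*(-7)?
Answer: 336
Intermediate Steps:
p(m) = 4*m (p(m) = m + 3*m = 4*m)
(p(-2)*6)*(-7) = ((4*(-2))*6)*(-7) = -8*6*(-7) = -48*(-7) = 336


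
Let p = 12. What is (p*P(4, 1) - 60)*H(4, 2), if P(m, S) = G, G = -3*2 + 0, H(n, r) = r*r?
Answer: -528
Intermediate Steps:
H(n, r) = r²
G = -6 (G = -6 + 0 = -6)
P(m, S) = -6
(p*P(4, 1) - 60)*H(4, 2) = (12*(-6) - 60)*2² = (-72 - 60)*4 = -132*4 = -528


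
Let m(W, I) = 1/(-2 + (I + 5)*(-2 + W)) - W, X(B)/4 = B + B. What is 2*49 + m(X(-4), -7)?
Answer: 8581/66 ≈ 130.02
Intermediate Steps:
X(B) = 8*B (X(B) = 4*(B + B) = 4*(2*B) = 8*B)
m(W, I) = 1/(-2 + (-2 + W)*(5 + I)) - W (m(W, I) = 1/(-2 + (5 + I)*(-2 + W)) - W = 1/(-2 + (-2 + W)*(5 + I)) - W)
2*49 + m(X(-4), -7) = 2*49 + (1 - 5*(8*(-4))**2 + 12*(8*(-4)) - 1*(-7)*(8*(-4))**2 + 2*(-7)*(8*(-4)))/(-12 - 2*(-7) + 5*(8*(-4)) - 56*(-4)) = 98 + (1 - 5*(-32)**2 + 12*(-32) - 1*(-7)*(-32)**2 + 2*(-7)*(-32))/(-12 + 14 + 5*(-32) - 7*(-32)) = 98 + (1 - 5*1024 - 384 - 1*(-7)*1024 + 448)/(-12 + 14 - 160 + 224) = 98 + (1 - 5120 - 384 + 7168 + 448)/66 = 98 + (1/66)*2113 = 98 + 2113/66 = 8581/66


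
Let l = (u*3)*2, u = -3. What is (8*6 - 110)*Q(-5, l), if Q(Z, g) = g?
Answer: 1116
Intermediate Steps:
l = -18 (l = -3*3*2 = -9*2 = -18)
(8*6 - 110)*Q(-5, l) = (8*6 - 110)*(-18) = (48 - 110)*(-18) = -62*(-18) = 1116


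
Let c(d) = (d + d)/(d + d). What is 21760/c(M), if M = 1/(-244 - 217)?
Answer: 21760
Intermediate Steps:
M = -1/461 (M = 1/(-461) = -1/461 ≈ -0.0021692)
c(d) = 1 (c(d) = (2*d)/((2*d)) = (2*d)*(1/(2*d)) = 1)
21760/c(M) = 21760/1 = 21760*1 = 21760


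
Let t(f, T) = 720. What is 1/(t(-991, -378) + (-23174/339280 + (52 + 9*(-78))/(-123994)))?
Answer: 809013160/582438457797 ≈ 0.0013890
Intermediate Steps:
1/(t(-991, -378) + (-23174/339280 + (52 + 9*(-78))/(-123994))) = 1/(720 + (-23174/339280 + (52 + 9*(-78))/(-123994))) = 1/(720 + (-23174*1/339280 + (52 - 702)*(-1/123994))) = 1/(720 + (-11587/169640 - 650*(-1/123994))) = 1/(720 + (-11587/169640 + 25/4769)) = 1/(720 - 51017403/809013160) = 1/(582438457797/809013160) = 809013160/582438457797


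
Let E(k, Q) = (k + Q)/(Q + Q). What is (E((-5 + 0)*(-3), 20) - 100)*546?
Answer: -216489/4 ≈ -54122.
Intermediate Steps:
E(k, Q) = (Q + k)/(2*Q) (E(k, Q) = (Q + k)/((2*Q)) = (Q + k)*(1/(2*Q)) = (Q + k)/(2*Q))
(E((-5 + 0)*(-3), 20) - 100)*546 = ((½)*(20 + (-5 + 0)*(-3))/20 - 100)*546 = ((½)*(1/20)*(20 - 5*(-3)) - 100)*546 = ((½)*(1/20)*(20 + 15) - 100)*546 = ((½)*(1/20)*35 - 100)*546 = (7/8 - 100)*546 = -793/8*546 = -216489/4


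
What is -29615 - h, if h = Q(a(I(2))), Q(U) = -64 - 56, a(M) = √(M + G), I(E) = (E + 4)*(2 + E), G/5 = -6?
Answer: -29495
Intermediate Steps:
G = -30 (G = 5*(-6) = -30)
I(E) = (2 + E)*(4 + E) (I(E) = (4 + E)*(2 + E) = (2 + E)*(4 + E))
a(M) = √(-30 + M) (a(M) = √(M - 30) = √(-30 + M))
Q(U) = -120
h = -120
-29615 - h = -29615 - 1*(-120) = -29615 + 120 = -29495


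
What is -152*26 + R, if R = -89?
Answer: -4041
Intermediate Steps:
-152*26 + R = -152*26 - 89 = -3952 - 89 = -4041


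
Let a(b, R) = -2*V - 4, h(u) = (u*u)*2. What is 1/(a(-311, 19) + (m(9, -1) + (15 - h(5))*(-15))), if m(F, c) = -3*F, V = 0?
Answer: 1/494 ≈ 0.0020243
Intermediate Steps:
h(u) = 2*u² (h(u) = u²*2 = 2*u²)
a(b, R) = -4 (a(b, R) = -2*0 - 4 = 0 - 4 = -4)
1/(a(-311, 19) + (m(9, -1) + (15 - h(5))*(-15))) = 1/(-4 + (-3*9 + (15 - 2*5²)*(-15))) = 1/(-4 + (-27 + (15 - 2*25)*(-15))) = 1/(-4 + (-27 + (15 - 1*50)*(-15))) = 1/(-4 + (-27 + (15 - 50)*(-15))) = 1/(-4 + (-27 - 35*(-15))) = 1/(-4 + (-27 + 525)) = 1/(-4 + 498) = 1/494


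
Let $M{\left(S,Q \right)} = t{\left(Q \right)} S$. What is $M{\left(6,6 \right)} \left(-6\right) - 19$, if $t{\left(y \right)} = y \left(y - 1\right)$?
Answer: $-1099$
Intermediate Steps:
$t{\left(y \right)} = y \left(-1 + y\right)$
$M{\left(S,Q \right)} = Q S \left(-1 + Q\right)$ ($M{\left(S,Q \right)} = Q \left(-1 + Q\right) S = Q S \left(-1 + Q\right)$)
$M{\left(6,6 \right)} \left(-6\right) - 19 = 6 \cdot 6 \left(-1 + 6\right) \left(-6\right) - 19 = 6 \cdot 6 \cdot 5 \left(-6\right) - 19 = 180 \left(-6\right) - 19 = -1080 - 19 = -1099$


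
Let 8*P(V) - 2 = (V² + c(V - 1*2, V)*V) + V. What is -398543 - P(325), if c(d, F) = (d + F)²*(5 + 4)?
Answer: -153939187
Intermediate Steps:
c(d, F) = 9*(F + d)² (c(d, F) = (F + d)²*9 = 9*(F + d)²)
P(V) = ¼ + V/8 + V²/8 + 9*V*(-2 + 2*V)²/8 (P(V) = ¼ + ((V² + (9*(V + (V - 1*2))²)*V) + V)/8 = ¼ + ((V² + (9*(V + (V - 2))²)*V) + V)/8 = ¼ + ((V² + (9*(V + (-2 + V))²)*V) + V)/8 = ¼ + ((V² + (9*(-2 + 2*V)²)*V) + V)/8 = ¼ + ((V² + 9*V*(-2 + 2*V)²) + V)/8 = ¼ + (V + V² + 9*V*(-2 + 2*V)²)/8 = ¼ + (V/8 + V²/8 + 9*V*(-2 + 2*V)²/8) = ¼ + V/8 + V²/8 + 9*V*(-2 + 2*V)²/8)
-398543 - P(325) = -398543 - (¼ + (⅛)*325 + (⅛)*325² + (9/2)*325*(-1 + 325)²) = -398543 - (¼ + 325/8 + (⅛)*105625 + (9/2)*325*324²) = -398543 - (¼ + 325/8 + 105625/8 + (9/2)*325*104976) = -398543 - (¼ + 325/8 + 105625/8 + 153527400) = -398543 - 1*153540644 = -398543 - 153540644 = -153939187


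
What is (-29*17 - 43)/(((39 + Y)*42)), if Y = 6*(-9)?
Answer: 268/315 ≈ 0.85079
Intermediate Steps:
Y = -54
(-29*17 - 43)/(((39 + Y)*42)) = (-29*17 - 43)/(((39 - 54)*42)) = (-493 - 43)/((-15*42)) = -536/(-630) = -536*(-1/630) = 268/315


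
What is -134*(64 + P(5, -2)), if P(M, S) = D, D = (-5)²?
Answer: -11926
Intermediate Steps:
D = 25
P(M, S) = 25
-134*(64 + P(5, -2)) = -134*(64 + 25) = -134*89 = -11926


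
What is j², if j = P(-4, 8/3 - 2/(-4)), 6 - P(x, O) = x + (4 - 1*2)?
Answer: 64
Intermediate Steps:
P(x, O) = 4 - x (P(x, O) = 6 - (x + (4 - 1*2)) = 6 - (x + (4 - 2)) = 6 - (x + 2) = 6 - (2 + x) = 6 + (-2 - x) = 4 - x)
j = 8 (j = 4 - 1*(-4) = 4 + 4 = 8)
j² = 8² = 64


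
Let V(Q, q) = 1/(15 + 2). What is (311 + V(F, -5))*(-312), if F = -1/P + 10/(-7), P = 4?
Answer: -1649856/17 ≈ -97050.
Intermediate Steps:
F = -47/28 (F = -1/4 + 10/(-7) = -1*¼ + 10*(-⅐) = -¼ - 10/7 = -47/28 ≈ -1.6786)
V(Q, q) = 1/17
(311 + V(F, -5))*(-312) = (311 + 1/17)*(-312) = (5288/17)*(-312) = -1649856/17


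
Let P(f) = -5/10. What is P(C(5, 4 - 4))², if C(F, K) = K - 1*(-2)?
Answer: ¼ ≈ 0.25000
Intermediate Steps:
C(F, K) = 2 + K (C(F, K) = K + 2 = 2 + K)
P(f) = -½ (P(f) = -5*⅒ = -½)
P(C(5, 4 - 4))² = (-½)² = ¼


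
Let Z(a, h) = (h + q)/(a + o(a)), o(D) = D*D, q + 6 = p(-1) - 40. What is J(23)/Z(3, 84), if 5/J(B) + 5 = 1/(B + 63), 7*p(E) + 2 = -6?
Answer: -140/429 ≈ -0.32634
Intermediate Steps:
p(E) = -8/7 (p(E) = -2/7 + (⅐)*(-6) = -2/7 - 6/7 = -8/7)
q = -330/7 (q = -6 + (-8/7 - 40) = -6 - 288/7 = -330/7 ≈ -47.143)
o(D) = D²
J(B) = 5/(-5 + 1/(63 + B)) (J(B) = 5/(-5 + 1/(B + 63)) = 5/(-5 + 1/(63 + B)))
Z(a, h) = (-330/7 + h)/(a + a²) (Z(a, h) = (h - 330/7)/(a + a²) = (-330/7 + h)/(a + a²))
J(23)/Z(3, 84) = (5*(-63 - 1*23)/(314 + 5*23))/(((-330/7 + 84)/(3*(1 + 3)))) = (5*(-63 - 23)/(314 + 115))/(((⅓)*(258/7)/4)) = (5*(-86)/429)/(((⅓)*(¼)*(258/7))) = (5*(1/429)*(-86))/(43/14) = -430/429*14/43 = -140/429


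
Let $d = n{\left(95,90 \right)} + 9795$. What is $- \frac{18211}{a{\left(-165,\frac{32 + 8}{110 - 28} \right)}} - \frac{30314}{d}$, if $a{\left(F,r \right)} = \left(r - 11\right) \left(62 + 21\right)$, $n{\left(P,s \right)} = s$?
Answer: $\frac{9554207}{536595} \approx 17.805$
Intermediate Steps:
$a{\left(F,r \right)} = -913 + 83 r$ ($a{\left(F,r \right)} = \left(-11 + r\right) 83 = -913 + 83 r$)
$d = 9885$ ($d = 90 + 9795 = 9885$)
$- \frac{18211}{a{\left(-165,\frac{32 + 8}{110 - 28} \right)}} - \frac{30314}{d} = - \frac{18211}{-913 + 83 \frac{32 + 8}{110 - 28}} - \frac{30314}{9885} = - \frac{18211}{-913 + 83 \cdot \frac{40}{82}} - \frac{46}{15} = - \frac{18211}{-913 + 83 \cdot 40 \cdot \frac{1}{82}} - \frac{46}{15} = - \frac{18211}{-913 + 83 \cdot \frac{20}{41}} - \frac{46}{15} = - \frac{18211}{-913 + \frac{1660}{41}} - \frac{46}{15} = - \frac{18211}{- \frac{35773}{41}} - \frac{46}{15} = \left(-18211\right) \left(- \frac{41}{35773}\right) - \frac{46}{15} = \frac{746651}{35773} - \frac{46}{15} = \frac{9554207}{536595}$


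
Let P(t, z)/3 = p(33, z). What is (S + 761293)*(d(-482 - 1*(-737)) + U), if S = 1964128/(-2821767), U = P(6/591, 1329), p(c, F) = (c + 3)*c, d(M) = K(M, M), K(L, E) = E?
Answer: 2734645234267619/940589 ≈ 2.9074e+9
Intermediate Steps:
d(M) = M
p(c, F) = c*(3 + c) (p(c, F) = (3 + c)*c = c*(3 + c))
P(t, z) = 3564 (P(t, z) = 3*(33*(3 + 33)) = 3*(33*36) = 3*1188 = 3564)
U = 3564
S = -1964128/2821767 (S = 1964128*(-1/2821767) = -1964128/2821767 ≈ -0.69606)
(S + 761293)*(d(-482 - 1*(-737)) + U) = (-1964128/2821767 + 761293)*((-482 - 1*(-737)) + 3564) = 2148189500603*((-482 + 737) + 3564)/2821767 = 2148189500603*(255 + 3564)/2821767 = (2148189500603/2821767)*3819 = 2734645234267619/940589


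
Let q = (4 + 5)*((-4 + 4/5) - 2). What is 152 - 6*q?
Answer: 2164/5 ≈ 432.80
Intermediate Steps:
q = -234/5 (q = 9*((-4 + 4*(⅕)) - 2) = 9*((-4 + ⅘) - 2) = 9*(-16/5 - 2) = 9*(-26/5) = -234/5 ≈ -46.800)
152 - 6*q = 152 - 6*(-234/5) = 152 + 1404/5 = 2164/5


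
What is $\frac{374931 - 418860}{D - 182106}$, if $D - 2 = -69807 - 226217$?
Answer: $\frac{14643}{159376} \approx 0.091877$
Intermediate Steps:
$D = -296022$ ($D = 2 - 296024 = -296022$)
$\frac{374931 - 418860}{D - 182106} = \frac{374931 - 418860}{-296022 - 182106} = - \frac{43929}{-478128} = \left(-43929\right) \left(- \frac{1}{478128}\right) = \frac{14643}{159376}$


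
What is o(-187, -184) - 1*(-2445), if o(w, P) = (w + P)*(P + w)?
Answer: 140086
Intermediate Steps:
o(w, P) = (P + w)² (o(w, P) = (P + w)*(P + w) = (P + w)²)
o(-187, -184) - 1*(-2445) = (-184 - 187)² - 1*(-2445) = (-371)² + 2445 = 137641 + 2445 = 140086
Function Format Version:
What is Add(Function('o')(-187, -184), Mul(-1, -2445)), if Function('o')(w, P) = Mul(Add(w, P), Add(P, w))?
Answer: 140086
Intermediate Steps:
Function('o')(w, P) = Pow(Add(P, w), 2) (Function('o')(w, P) = Mul(Add(P, w), Add(P, w)) = Pow(Add(P, w), 2))
Add(Function('o')(-187, -184), Mul(-1, -2445)) = Add(Pow(Add(-184, -187), 2), Mul(-1, -2445)) = Add(Pow(-371, 2), 2445) = Add(137641, 2445) = 140086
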